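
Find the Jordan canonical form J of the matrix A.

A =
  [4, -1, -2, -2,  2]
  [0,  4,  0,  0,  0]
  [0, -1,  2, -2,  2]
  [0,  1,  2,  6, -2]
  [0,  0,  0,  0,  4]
J_2(4) ⊕ J_1(4) ⊕ J_1(4) ⊕ J_1(4)

The characteristic polynomial is
  det(x·I − A) = x^5 - 20*x^4 + 160*x^3 - 640*x^2 + 1280*x - 1024 = (x - 4)^5

Eigenvalues and multiplicities (the geometric multiplicity of λ is n − rank(A − λI), which equals the number of Jordan blocks for λ):
  λ = 4: algebraic multiplicity = 5, geometric multiplicity = 4

Determining the block sizes for each eigenvalue:
  λ = 4: 4 blocks summing to 5 forces exactly one block of size 2 and the rest size 1 → block sizes [2, 1, 1, 1]

Assembling the blocks gives a Jordan form
J =
  [4, 1, 0, 0, 0]
  [0, 4, 0, 0, 0]
  [0, 0, 4, 0, 0]
  [0, 0, 0, 4, 0]
  [0, 0, 0, 0, 4]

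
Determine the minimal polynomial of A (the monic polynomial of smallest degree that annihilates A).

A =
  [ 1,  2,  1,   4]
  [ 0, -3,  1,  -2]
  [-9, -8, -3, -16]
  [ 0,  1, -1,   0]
x^3 + 3*x^2 - 4

The characteristic polynomial is χ_A(x) = (x - 1)*(x + 2)^3, so the eigenvalues are known. The minimal polynomial is
  m_A(x) = Π_λ (x − λ)^{k_λ}
where k_λ is the size of the *largest* Jordan block for λ (equivalently, the smallest k with (A − λI)^k v = 0 for every generalised eigenvector v of λ).

  λ = -2: largest Jordan block has size 2, contributing (x + 2)^2
  λ = 1: largest Jordan block has size 1, contributing (x − 1)

So m_A(x) = (x - 1)*(x + 2)^2 = x^3 + 3*x^2 - 4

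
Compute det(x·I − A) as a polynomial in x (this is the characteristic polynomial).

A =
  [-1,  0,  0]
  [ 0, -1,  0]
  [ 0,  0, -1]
x^3 + 3*x^2 + 3*x + 1

Expanding det(x·I − A) (e.g. by cofactor expansion or by noting that A is similar to its Jordan form J, which has the same characteristic polynomial as A) gives
  χ_A(x) = x^3 + 3*x^2 + 3*x + 1
which factors as (x + 1)^3. The eigenvalues (with algebraic multiplicities) are λ = -1 with multiplicity 3.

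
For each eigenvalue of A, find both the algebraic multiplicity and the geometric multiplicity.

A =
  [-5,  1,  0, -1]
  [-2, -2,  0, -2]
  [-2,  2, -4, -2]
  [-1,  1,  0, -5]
λ = -4: alg = 4, geom = 3

Step 1 — factor the characteristic polynomial to read off the algebraic multiplicities:
  χ_A(x) = (x + 4)^4

Step 2 — compute geometric multiplicities via the rank-nullity identity g(λ) = n − rank(A − λI):
  rank(A − (-4)·I) = 1, so dim ker(A − (-4)·I) = n − 1 = 3

Summary:
  λ = -4: algebraic multiplicity = 4, geometric multiplicity = 3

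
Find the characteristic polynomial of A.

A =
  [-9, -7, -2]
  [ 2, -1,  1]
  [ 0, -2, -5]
x^3 + 15*x^2 + 75*x + 125

Expanding det(x·I − A) (e.g. by cofactor expansion or by noting that A is similar to its Jordan form J, which has the same characteristic polynomial as A) gives
  χ_A(x) = x^3 + 15*x^2 + 75*x + 125
which factors as (x + 5)^3. The eigenvalues (with algebraic multiplicities) are λ = -5 with multiplicity 3.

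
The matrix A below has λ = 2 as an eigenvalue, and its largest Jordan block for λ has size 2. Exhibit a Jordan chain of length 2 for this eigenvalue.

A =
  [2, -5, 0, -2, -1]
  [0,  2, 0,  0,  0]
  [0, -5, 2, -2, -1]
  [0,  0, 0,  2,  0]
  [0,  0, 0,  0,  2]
A Jordan chain for λ = 2 of length 2:
v_1 = (-5, 0, -5, 0, 0)ᵀ
v_2 = (0, 1, 0, 0, 0)ᵀ

Let N = A − (2)·I. We want v_2 with N^2 v_2 = 0 but N^1 v_2 ≠ 0; then v_{j-1} := N · v_j for j = 2, …, 2.

Pick v_2 = (0, 1, 0, 0, 0)ᵀ.
Then v_1 = N · v_2 = (-5, 0, -5, 0, 0)ᵀ.

Sanity check: (A − (2)·I) v_1 = (0, 0, 0, 0, 0)ᵀ = 0. ✓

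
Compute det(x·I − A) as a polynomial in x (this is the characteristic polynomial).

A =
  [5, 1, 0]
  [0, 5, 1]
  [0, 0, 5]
x^3 - 15*x^2 + 75*x - 125

Expanding det(x·I − A) (e.g. by cofactor expansion or by noting that A is similar to its Jordan form J, which has the same characteristic polynomial as A) gives
  χ_A(x) = x^3 - 15*x^2 + 75*x - 125
which factors as (x - 5)^3. The eigenvalues (with algebraic multiplicities) are λ = 5 with multiplicity 3.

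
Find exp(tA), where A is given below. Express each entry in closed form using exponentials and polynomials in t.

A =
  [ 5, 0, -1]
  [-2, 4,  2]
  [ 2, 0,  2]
e^{tA} =
  [2*exp(4*t) - exp(3*t), 0, -exp(4*t) + exp(3*t)]
  [-2*exp(4*t) + 2*exp(3*t), exp(4*t), 2*exp(4*t) - 2*exp(3*t)]
  [2*exp(4*t) - 2*exp(3*t), 0, -exp(4*t) + 2*exp(3*t)]

Strategy: write A = P · J · P⁻¹ where J is a Jordan canonical form, so e^{tA} = P · e^{tJ} · P⁻¹, and e^{tJ} can be computed block-by-block.

A has Jordan form
J =
  [3, 0, 0]
  [0, 4, 0]
  [0, 0, 4]
(up to reordering of blocks).

Per-block formulas:
  For a 1×1 block at λ = 4: exp(t · [4]) = [e^(4t)].
  For a 1×1 block at λ = 3: exp(t · [3]) = [e^(3t)].

After assembling e^{tJ} and conjugating by P, we get:

e^{tA} =
  [2*exp(4*t) - exp(3*t), 0, -exp(4*t) + exp(3*t)]
  [-2*exp(4*t) + 2*exp(3*t), exp(4*t), 2*exp(4*t) - 2*exp(3*t)]
  [2*exp(4*t) - 2*exp(3*t), 0, -exp(4*t) + 2*exp(3*t)]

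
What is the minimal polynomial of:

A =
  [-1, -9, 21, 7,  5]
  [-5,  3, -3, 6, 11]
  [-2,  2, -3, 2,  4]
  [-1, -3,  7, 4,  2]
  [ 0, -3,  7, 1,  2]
x^3 - 3*x^2 + 3*x - 1

The characteristic polynomial is χ_A(x) = (x - 1)^5, so the eigenvalues are known. The minimal polynomial is
  m_A(x) = Π_λ (x − λ)^{k_λ}
where k_λ is the size of the *largest* Jordan block for λ (equivalently, the smallest k with (A − λI)^k v = 0 for every generalised eigenvector v of λ).

  λ = 1: largest Jordan block has size 3, contributing (x − 1)^3

So m_A(x) = (x - 1)^3 = x^3 - 3*x^2 + 3*x - 1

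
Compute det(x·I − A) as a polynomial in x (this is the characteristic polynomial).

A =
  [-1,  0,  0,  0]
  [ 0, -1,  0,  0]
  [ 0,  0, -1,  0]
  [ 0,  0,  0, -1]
x^4 + 4*x^3 + 6*x^2 + 4*x + 1

Expanding det(x·I − A) (e.g. by cofactor expansion or by noting that A is similar to its Jordan form J, which has the same characteristic polynomial as A) gives
  χ_A(x) = x^4 + 4*x^3 + 6*x^2 + 4*x + 1
which factors as (x + 1)^4. The eigenvalues (with algebraic multiplicities) are λ = -1 with multiplicity 4.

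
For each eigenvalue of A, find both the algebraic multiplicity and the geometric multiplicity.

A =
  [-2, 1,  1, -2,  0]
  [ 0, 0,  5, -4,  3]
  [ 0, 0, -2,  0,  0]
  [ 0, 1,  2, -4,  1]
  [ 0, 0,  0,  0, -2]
λ = -2: alg = 5, geom = 3

Step 1 — factor the characteristic polynomial to read off the algebraic multiplicities:
  χ_A(x) = (x + 2)^5

Step 2 — compute geometric multiplicities via the rank-nullity identity g(λ) = n − rank(A − λI):
  rank(A − (-2)·I) = 2, so dim ker(A − (-2)·I) = n − 2 = 3

Summary:
  λ = -2: algebraic multiplicity = 5, geometric multiplicity = 3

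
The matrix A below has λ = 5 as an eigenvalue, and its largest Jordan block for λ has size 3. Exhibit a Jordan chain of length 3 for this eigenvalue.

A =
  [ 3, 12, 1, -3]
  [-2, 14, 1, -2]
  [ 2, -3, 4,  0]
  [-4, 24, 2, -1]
A Jordan chain for λ = 5 of length 3:
v_1 = (-6, -4, 0, -12)ᵀ
v_2 = (-2, -2, 2, -4)ᵀ
v_3 = (1, 0, 0, 0)ᵀ

Let N = A − (5)·I. We want v_3 with N^3 v_3 = 0 but N^2 v_3 ≠ 0; then v_{j-1} := N · v_j for j = 3, …, 2.

Pick v_3 = (1, 0, 0, 0)ᵀ.
Then v_2 = N · v_3 = (-2, -2, 2, -4)ᵀ.
Then v_1 = N · v_2 = (-6, -4, 0, -12)ᵀ.

Sanity check: (A − (5)·I) v_1 = (0, 0, 0, 0)ᵀ = 0. ✓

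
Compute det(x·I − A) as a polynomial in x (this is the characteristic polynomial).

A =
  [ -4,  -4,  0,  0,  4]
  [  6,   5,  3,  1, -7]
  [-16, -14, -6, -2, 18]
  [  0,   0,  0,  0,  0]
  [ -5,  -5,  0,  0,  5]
x^5

Expanding det(x·I − A) (e.g. by cofactor expansion or by noting that A is similar to its Jordan form J, which has the same characteristic polynomial as A) gives
  χ_A(x) = x^5
which factors as x^5. The eigenvalues (with algebraic multiplicities) are λ = 0 with multiplicity 5.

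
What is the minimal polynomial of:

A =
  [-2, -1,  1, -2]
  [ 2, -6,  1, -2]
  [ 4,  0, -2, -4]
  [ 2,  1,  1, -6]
x^3 + 12*x^2 + 48*x + 64

The characteristic polynomial is χ_A(x) = (x + 4)^4, so the eigenvalues are known. The minimal polynomial is
  m_A(x) = Π_λ (x − λ)^{k_λ}
where k_λ is the size of the *largest* Jordan block for λ (equivalently, the smallest k with (A − λI)^k v = 0 for every generalised eigenvector v of λ).

  λ = -4: largest Jordan block has size 3, contributing (x + 4)^3

So m_A(x) = (x + 4)^3 = x^3 + 12*x^2 + 48*x + 64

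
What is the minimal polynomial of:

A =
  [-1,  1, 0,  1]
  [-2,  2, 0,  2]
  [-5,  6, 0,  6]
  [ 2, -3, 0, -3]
x^3 + 2*x^2 + x

The characteristic polynomial is χ_A(x) = x^2*(x + 1)^2, so the eigenvalues are known. The minimal polynomial is
  m_A(x) = Π_λ (x − λ)^{k_λ}
where k_λ is the size of the *largest* Jordan block for λ (equivalently, the smallest k with (A − λI)^k v = 0 for every generalised eigenvector v of λ).

  λ = -1: largest Jordan block has size 2, contributing (x + 1)^2
  λ = 0: largest Jordan block has size 1, contributing (x − 0)

So m_A(x) = x*(x + 1)^2 = x^3 + 2*x^2 + x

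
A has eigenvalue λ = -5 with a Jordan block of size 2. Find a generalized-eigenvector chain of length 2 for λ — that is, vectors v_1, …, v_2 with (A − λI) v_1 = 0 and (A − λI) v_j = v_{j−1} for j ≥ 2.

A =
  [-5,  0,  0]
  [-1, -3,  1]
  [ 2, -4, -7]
A Jordan chain for λ = -5 of length 2:
v_1 = (0, -1, 2)ᵀ
v_2 = (1, 0, 0)ᵀ

Let N = A − (-5)·I. We want v_2 with N^2 v_2 = 0 but N^1 v_2 ≠ 0; then v_{j-1} := N · v_j for j = 2, …, 2.

Pick v_2 = (1, 0, 0)ᵀ.
Then v_1 = N · v_2 = (0, -1, 2)ᵀ.

Sanity check: (A − (-5)·I) v_1 = (0, 0, 0)ᵀ = 0. ✓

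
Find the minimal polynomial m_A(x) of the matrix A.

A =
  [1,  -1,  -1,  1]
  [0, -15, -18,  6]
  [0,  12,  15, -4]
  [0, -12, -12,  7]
x^3 - 5*x^2 + 7*x - 3

The characteristic polynomial is χ_A(x) = (x - 3)^2*(x - 1)^2, so the eigenvalues are known. The minimal polynomial is
  m_A(x) = Π_λ (x − λ)^{k_λ}
where k_λ is the size of the *largest* Jordan block for λ (equivalently, the smallest k with (A − λI)^k v = 0 for every generalised eigenvector v of λ).

  λ = 1: largest Jordan block has size 2, contributing (x − 1)^2
  λ = 3: largest Jordan block has size 1, contributing (x − 3)

So m_A(x) = (x - 3)*(x - 1)^2 = x^3 - 5*x^2 + 7*x - 3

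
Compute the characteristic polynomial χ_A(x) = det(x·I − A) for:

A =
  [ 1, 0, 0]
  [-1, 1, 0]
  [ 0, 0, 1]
x^3 - 3*x^2 + 3*x - 1

Expanding det(x·I − A) (e.g. by cofactor expansion or by noting that A is similar to its Jordan form J, which has the same characteristic polynomial as A) gives
  χ_A(x) = x^3 - 3*x^2 + 3*x - 1
which factors as (x - 1)^3. The eigenvalues (with algebraic multiplicities) are λ = 1 with multiplicity 3.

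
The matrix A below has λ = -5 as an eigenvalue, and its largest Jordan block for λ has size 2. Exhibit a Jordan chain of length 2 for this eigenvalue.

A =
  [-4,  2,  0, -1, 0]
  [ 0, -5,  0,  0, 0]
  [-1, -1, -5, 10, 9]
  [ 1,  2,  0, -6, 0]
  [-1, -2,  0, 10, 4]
A Jordan chain for λ = -5 of length 2:
v_1 = (1, 0, -1, 1, -1)ᵀ
v_2 = (1, 0, 0, 0, 0)ᵀ

Let N = A − (-5)·I. We want v_2 with N^2 v_2 = 0 but N^1 v_2 ≠ 0; then v_{j-1} := N · v_j for j = 2, …, 2.

Pick v_2 = (1, 0, 0, 0, 0)ᵀ.
Then v_1 = N · v_2 = (1, 0, -1, 1, -1)ᵀ.

Sanity check: (A − (-5)·I) v_1 = (0, 0, 0, 0, 0)ᵀ = 0. ✓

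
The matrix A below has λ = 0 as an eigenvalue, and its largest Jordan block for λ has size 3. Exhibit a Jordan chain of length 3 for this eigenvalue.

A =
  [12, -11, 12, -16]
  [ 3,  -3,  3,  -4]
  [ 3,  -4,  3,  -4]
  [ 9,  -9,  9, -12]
A Jordan chain for λ = 0 of length 3:
v_1 = (3, 0, -3, 0)ᵀ
v_2 = (12, 3, 3, 9)ᵀ
v_3 = (1, 0, 0, 0)ᵀ

Let N = A − (0)·I. We want v_3 with N^3 v_3 = 0 but N^2 v_3 ≠ 0; then v_{j-1} := N · v_j for j = 3, …, 2.

Pick v_3 = (1, 0, 0, 0)ᵀ.
Then v_2 = N · v_3 = (12, 3, 3, 9)ᵀ.
Then v_1 = N · v_2 = (3, 0, -3, 0)ᵀ.

Sanity check: (A − (0)·I) v_1 = (0, 0, 0, 0)ᵀ = 0. ✓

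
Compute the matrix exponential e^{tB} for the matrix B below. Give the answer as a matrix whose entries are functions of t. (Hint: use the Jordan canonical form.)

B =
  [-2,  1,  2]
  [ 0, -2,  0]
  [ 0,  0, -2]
e^{tB} =
  [exp(-2*t), t*exp(-2*t), 2*t*exp(-2*t)]
  [0, exp(-2*t), 0]
  [0, 0, exp(-2*t)]

Strategy: write B = P · J · P⁻¹ where J is a Jordan canonical form, so e^{tB} = P · e^{tJ} · P⁻¹, and e^{tJ} can be computed block-by-block.

B has Jordan form
J =
  [-2,  1,  0]
  [ 0, -2,  0]
  [ 0,  0, -2]
(up to reordering of blocks).

Per-block formulas:
  For a 2×2 Jordan block J_2(-2): exp(t · J_2(-2)) = e^(-2t)·(I + t·N), where N is the 2×2 nilpotent shift.
  For a 1×1 block at λ = -2: exp(t · [-2]) = [e^(-2t)].

After assembling e^{tJ} and conjugating by P, we get:

e^{tB} =
  [exp(-2*t), t*exp(-2*t), 2*t*exp(-2*t)]
  [0, exp(-2*t), 0]
  [0, 0, exp(-2*t)]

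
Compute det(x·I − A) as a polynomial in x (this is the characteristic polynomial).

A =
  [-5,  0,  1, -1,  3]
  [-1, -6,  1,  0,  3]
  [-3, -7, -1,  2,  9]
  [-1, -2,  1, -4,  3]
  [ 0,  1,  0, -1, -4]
x^5 + 20*x^4 + 160*x^3 + 640*x^2 + 1280*x + 1024

Expanding det(x·I − A) (e.g. by cofactor expansion or by noting that A is similar to its Jordan form J, which has the same characteristic polynomial as A) gives
  χ_A(x) = x^5 + 20*x^4 + 160*x^3 + 640*x^2 + 1280*x + 1024
which factors as (x + 4)^5. The eigenvalues (with algebraic multiplicities) are λ = -4 with multiplicity 5.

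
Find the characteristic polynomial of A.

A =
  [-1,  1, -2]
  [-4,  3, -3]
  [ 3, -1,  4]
x^3 - 6*x^2 + 12*x - 8

Expanding det(x·I − A) (e.g. by cofactor expansion or by noting that A is similar to its Jordan form J, which has the same characteristic polynomial as A) gives
  χ_A(x) = x^3 - 6*x^2 + 12*x - 8
which factors as (x - 2)^3. The eigenvalues (with algebraic multiplicities) are λ = 2 with multiplicity 3.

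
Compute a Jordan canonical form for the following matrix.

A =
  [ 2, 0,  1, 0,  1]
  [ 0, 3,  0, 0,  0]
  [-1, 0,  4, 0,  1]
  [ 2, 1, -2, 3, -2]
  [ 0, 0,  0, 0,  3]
J_2(3) ⊕ J_2(3) ⊕ J_1(3)

The characteristic polynomial is
  det(x·I − A) = x^5 - 15*x^4 + 90*x^3 - 270*x^2 + 405*x - 243 = (x - 3)^5

Eigenvalues and multiplicities (the geometric multiplicity of λ is n − rank(A − λI), which equals the number of Jordan blocks for λ):
  λ = 3: algebraic multiplicity = 5, geometric multiplicity = 3

Determining the block sizes for each eigenvalue:
  λ = 3: with am = 5 and gm = 3, the partition is not yet determined (e.g. several partitions of 5 into 3 parts exist). Let N = A − (3)·I. Computing rank(N^1) = 2, rank(N^2) = 0; the number of blocks of size ≥ j is rank(N^{j−1}) − rank(N^j), giving [3, 2]. So we have 2 block(s) of size 2, 1 block(s) of size 1 → block sizes [2, 2, 1]

Assembling the blocks gives a Jordan form
J =
  [3, 1, 0, 0, 0]
  [0, 3, 0, 0, 0]
  [0, 0, 3, 1, 0]
  [0, 0, 0, 3, 0]
  [0, 0, 0, 0, 3]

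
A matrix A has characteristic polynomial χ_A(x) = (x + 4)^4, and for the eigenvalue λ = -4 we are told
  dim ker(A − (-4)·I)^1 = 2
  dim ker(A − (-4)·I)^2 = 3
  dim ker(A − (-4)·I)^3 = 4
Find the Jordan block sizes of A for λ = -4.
Block sizes for λ = -4: [3, 1]

From the dimensions of kernels of powers, the number of Jordan blocks of size at least j is d_j − d_{j−1} where d_j = dim ker(N^j) (with d_0 = 0). Computing the differences gives [2, 1, 1].
The number of blocks of size exactly k is (#blocks of size ≥ k) − (#blocks of size ≥ k + 1), so the partition is: 1 block(s) of size 1, 1 block(s) of size 3.
In nonincreasing order the block sizes are [3, 1].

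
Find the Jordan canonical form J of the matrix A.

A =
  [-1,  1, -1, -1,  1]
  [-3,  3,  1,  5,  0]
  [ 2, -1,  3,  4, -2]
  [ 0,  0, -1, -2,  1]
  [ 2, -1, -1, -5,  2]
J_3(1) ⊕ J_2(1)

The characteristic polynomial is
  det(x·I − A) = x^5 - 5*x^4 + 10*x^3 - 10*x^2 + 5*x - 1 = (x - 1)^5

Eigenvalues and multiplicities (the geometric multiplicity of λ is n − rank(A − λI), which equals the number of Jordan blocks for λ):
  λ = 1: algebraic multiplicity = 5, geometric multiplicity = 2

Determining the block sizes for each eigenvalue:
  λ = 1: with am = 5 and gm = 2, the partition is not yet determined (e.g. several partitions of 5 into 2 parts exist). Let N = A − (1)·I. Computing rank(N^1) = 3, rank(N^2) = 1, rank(N^3) = 0; the number of blocks of size ≥ j is rank(N^{j−1}) − rank(N^j), giving [2, 2, 1]. So we have 1 block(s) of size 3, 1 block(s) of size 2 → block sizes [3, 2]

Assembling the blocks gives a Jordan form
J =
  [1, 1, 0, 0, 0]
  [0, 1, 1, 0, 0]
  [0, 0, 1, 0, 0]
  [0, 0, 0, 1, 1]
  [0, 0, 0, 0, 1]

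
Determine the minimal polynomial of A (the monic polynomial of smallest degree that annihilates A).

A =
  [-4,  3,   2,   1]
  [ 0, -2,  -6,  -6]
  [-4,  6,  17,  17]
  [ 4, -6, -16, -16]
x^3 + 3*x^2 - 4

The characteristic polynomial is χ_A(x) = (x - 1)*(x + 2)^3, so the eigenvalues are known. The minimal polynomial is
  m_A(x) = Π_λ (x − λ)^{k_λ}
where k_λ is the size of the *largest* Jordan block for λ (equivalently, the smallest k with (A − λI)^k v = 0 for every generalised eigenvector v of λ).

  λ = -2: largest Jordan block has size 2, contributing (x + 2)^2
  λ = 1: largest Jordan block has size 1, contributing (x − 1)

So m_A(x) = (x - 1)*(x + 2)^2 = x^3 + 3*x^2 - 4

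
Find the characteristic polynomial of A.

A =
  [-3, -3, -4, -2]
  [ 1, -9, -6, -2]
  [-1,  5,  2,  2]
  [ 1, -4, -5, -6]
x^4 + 16*x^3 + 96*x^2 + 256*x + 256

Expanding det(x·I − A) (e.g. by cofactor expansion or by noting that A is similar to its Jordan form J, which has the same characteristic polynomial as A) gives
  χ_A(x) = x^4 + 16*x^3 + 96*x^2 + 256*x + 256
which factors as (x + 4)^4. The eigenvalues (with algebraic multiplicities) are λ = -4 with multiplicity 4.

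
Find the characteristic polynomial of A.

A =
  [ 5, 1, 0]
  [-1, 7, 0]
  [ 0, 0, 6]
x^3 - 18*x^2 + 108*x - 216

Expanding det(x·I − A) (e.g. by cofactor expansion or by noting that A is similar to its Jordan form J, which has the same characteristic polynomial as A) gives
  χ_A(x) = x^3 - 18*x^2 + 108*x - 216
which factors as (x - 6)^3. The eigenvalues (with algebraic multiplicities) are λ = 6 with multiplicity 3.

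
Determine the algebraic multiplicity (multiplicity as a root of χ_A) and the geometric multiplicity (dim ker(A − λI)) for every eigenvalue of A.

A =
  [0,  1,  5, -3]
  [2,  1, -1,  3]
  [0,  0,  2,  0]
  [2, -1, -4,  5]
λ = 2: alg = 4, geom = 2

Step 1 — factor the characteristic polynomial to read off the algebraic multiplicities:
  χ_A(x) = (x - 2)^4

Step 2 — compute geometric multiplicities via the rank-nullity identity g(λ) = n − rank(A − λI):
  rank(A − (2)·I) = 2, so dim ker(A − (2)·I) = n − 2 = 2

Summary:
  λ = 2: algebraic multiplicity = 4, geometric multiplicity = 2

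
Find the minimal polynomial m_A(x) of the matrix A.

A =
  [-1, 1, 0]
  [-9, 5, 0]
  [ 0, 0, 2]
x^2 - 4*x + 4

The characteristic polynomial is χ_A(x) = (x - 2)^3, so the eigenvalues are known. The minimal polynomial is
  m_A(x) = Π_λ (x − λ)^{k_λ}
where k_λ is the size of the *largest* Jordan block for λ (equivalently, the smallest k with (A − λI)^k v = 0 for every generalised eigenvector v of λ).

  λ = 2: largest Jordan block has size 2, contributing (x − 2)^2

So m_A(x) = (x - 2)^2 = x^2 - 4*x + 4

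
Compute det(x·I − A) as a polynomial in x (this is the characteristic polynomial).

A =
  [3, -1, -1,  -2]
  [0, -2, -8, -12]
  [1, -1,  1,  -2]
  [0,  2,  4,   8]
x^4 - 10*x^3 + 36*x^2 - 56*x + 32

Expanding det(x·I − A) (e.g. by cofactor expansion or by noting that A is similar to its Jordan form J, which has the same characteristic polynomial as A) gives
  χ_A(x) = x^4 - 10*x^3 + 36*x^2 - 56*x + 32
which factors as (x - 4)*(x - 2)^3. The eigenvalues (with algebraic multiplicities) are λ = 2 with multiplicity 3, λ = 4 with multiplicity 1.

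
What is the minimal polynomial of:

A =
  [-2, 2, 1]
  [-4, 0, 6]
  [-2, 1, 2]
x^3

The characteristic polynomial is χ_A(x) = x^3, so the eigenvalues are known. The minimal polynomial is
  m_A(x) = Π_λ (x − λ)^{k_λ}
where k_λ is the size of the *largest* Jordan block for λ (equivalently, the smallest k with (A − λI)^k v = 0 for every generalised eigenvector v of λ).

  λ = 0: largest Jordan block has size 3, contributing (x − 0)^3

So m_A(x) = x^3 = x^3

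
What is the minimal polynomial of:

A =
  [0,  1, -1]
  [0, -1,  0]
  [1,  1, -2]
x^2 + 2*x + 1

The characteristic polynomial is χ_A(x) = (x + 1)^3, so the eigenvalues are known. The minimal polynomial is
  m_A(x) = Π_λ (x − λ)^{k_λ}
where k_λ is the size of the *largest* Jordan block for λ (equivalently, the smallest k with (A − λI)^k v = 0 for every generalised eigenvector v of λ).

  λ = -1: largest Jordan block has size 2, contributing (x + 1)^2

So m_A(x) = (x + 1)^2 = x^2 + 2*x + 1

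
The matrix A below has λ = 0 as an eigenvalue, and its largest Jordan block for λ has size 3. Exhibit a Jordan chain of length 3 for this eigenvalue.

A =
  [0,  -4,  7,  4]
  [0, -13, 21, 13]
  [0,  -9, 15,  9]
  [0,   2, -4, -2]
A Jordan chain for λ = 0 of length 3:
v_1 = (-3, 6, 0, 6)ᵀ
v_2 = (-4, -13, -9, 2)ᵀ
v_3 = (0, 1, 0, 0)ᵀ

Let N = A − (0)·I. We want v_3 with N^3 v_3 = 0 but N^2 v_3 ≠ 0; then v_{j-1} := N · v_j for j = 3, …, 2.

Pick v_3 = (0, 1, 0, 0)ᵀ.
Then v_2 = N · v_3 = (-4, -13, -9, 2)ᵀ.
Then v_1 = N · v_2 = (-3, 6, 0, 6)ᵀ.

Sanity check: (A − (0)·I) v_1 = (0, 0, 0, 0)ᵀ = 0. ✓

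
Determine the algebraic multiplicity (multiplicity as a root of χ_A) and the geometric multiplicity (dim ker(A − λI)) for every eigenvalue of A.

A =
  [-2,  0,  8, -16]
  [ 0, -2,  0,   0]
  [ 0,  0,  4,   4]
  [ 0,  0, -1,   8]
λ = -2: alg = 2, geom = 2; λ = 6: alg = 2, geom = 1

Step 1 — factor the characteristic polynomial to read off the algebraic multiplicities:
  χ_A(x) = (x - 6)^2*(x + 2)^2

Step 2 — compute geometric multiplicities via the rank-nullity identity g(λ) = n − rank(A − λI):
  rank(A − (-2)·I) = 2, so dim ker(A − (-2)·I) = n − 2 = 2
  rank(A − (6)·I) = 3, so dim ker(A − (6)·I) = n − 3 = 1

Summary:
  λ = -2: algebraic multiplicity = 2, geometric multiplicity = 2
  λ = 6: algebraic multiplicity = 2, geometric multiplicity = 1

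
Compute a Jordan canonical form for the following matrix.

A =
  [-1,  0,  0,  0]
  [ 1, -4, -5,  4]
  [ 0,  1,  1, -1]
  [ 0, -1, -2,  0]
J_3(-1) ⊕ J_1(-1)

The characteristic polynomial is
  det(x·I − A) = x^4 + 4*x^3 + 6*x^2 + 4*x + 1 = (x + 1)^4

Eigenvalues and multiplicities (the geometric multiplicity of λ is n − rank(A − λI), which equals the number of Jordan blocks for λ):
  λ = -1: algebraic multiplicity = 4, geometric multiplicity = 2

Determining the block sizes for each eigenvalue:
  λ = -1: with am = 4 and gm = 2, the partition is not yet determined (e.g. several partitions of 4 into 2 parts exist). Let N = A − (-1)·I. Computing rank(N^1) = 2, rank(N^2) = 1, rank(N^3) = 0; the number of blocks of size ≥ j is rank(N^{j−1}) − rank(N^j), giving [2, 1, 1]. So we have 1 block(s) of size 3, 1 block(s) of size 1 → block sizes [3, 1]

Assembling the blocks gives a Jordan form
J =
  [-1,  1,  0,  0]
  [ 0, -1,  1,  0]
  [ 0,  0, -1,  0]
  [ 0,  0,  0, -1]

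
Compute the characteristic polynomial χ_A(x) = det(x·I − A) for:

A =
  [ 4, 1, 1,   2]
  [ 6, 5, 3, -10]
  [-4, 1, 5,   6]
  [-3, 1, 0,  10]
x^4 - 24*x^3 + 216*x^2 - 864*x + 1296

Expanding det(x·I − A) (e.g. by cofactor expansion or by noting that A is similar to its Jordan form J, which has the same characteristic polynomial as A) gives
  χ_A(x) = x^4 - 24*x^3 + 216*x^2 - 864*x + 1296
which factors as (x - 6)^4. The eigenvalues (with algebraic multiplicities) are λ = 6 with multiplicity 4.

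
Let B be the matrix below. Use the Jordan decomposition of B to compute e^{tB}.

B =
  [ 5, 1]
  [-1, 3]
e^{tB} =
  [t*exp(4*t) + exp(4*t), t*exp(4*t)]
  [-t*exp(4*t), -t*exp(4*t) + exp(4*t)]

Strategy: write B = P · J · P⁻¹ where J is a Jordan canonical form, so e^{tB} = P · e^{tJ} · P⁻¹, and e^{tJ} can be computed block-by-block.

B has Jordan form
J =
  [4, 1]
  [0, 4]
(up to reordering of blocks).

Per-block formulas:
  For a 2×2 Jordan block J_2(4): exp(t · J_2(4)) = e^(4t)·(I + t·N), where N is the 2×2 nilpotent shift.

After assembling e^{tJ} and conjugating by P, we get:

e^{tB} =
  [t*exp(4*t) + exp(4*t), t*exp(4*t)]
  [-t*exp(4*t), -t*exp(4*t) + exp(4*t)]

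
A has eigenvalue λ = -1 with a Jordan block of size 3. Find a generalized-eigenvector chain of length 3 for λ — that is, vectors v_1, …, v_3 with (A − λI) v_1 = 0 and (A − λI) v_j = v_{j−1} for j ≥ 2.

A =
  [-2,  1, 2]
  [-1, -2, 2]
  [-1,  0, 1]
A Jordan chain for λ = -1 of length 3:
v_1 = (-2, 0, -1)ᵀ
v_2 = (-1, -1, -1)ᵀ
v_3 = (1, 0, 0)ᵀ

Let N = A − (-1)·I. We want v_3 with N^3 v_3 = 0 but N^2 v_3 ≠ 0; then v_{j-1} := N · v_j for j = 3, …, 2.

Pick v_3 = (1, 0, 0)ᵀ.
Then v_2 = N · v_3 = (-1, -1, -1)ᵀ.
Then v_1 = N · v_2 = (-2, 0, -1)ᵀ.

Sanity check: (A − (-1)·I) v_1 = (0, 0, 0)ᵀ = 0. ✓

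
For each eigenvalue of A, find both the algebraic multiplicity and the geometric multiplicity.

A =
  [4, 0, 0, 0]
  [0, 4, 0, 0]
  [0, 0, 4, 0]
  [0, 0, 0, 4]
λ = 4: alg = 4, geom = 4

Step 1 — factor the characteristic polynomial to read off the algebraic multiplicities:
  χ_A(x) = (x - 4)^4

Step 2 — compute geometric multiplicities via the rank-nullity identity g(λ) = n − rank(A − λI):
  rank(A − (4)·I) = 0, so dim ker(A − (4)·I) = n − 0 = 4

Summary:
  λ = 4: algebraic multiplicity = 4, geometric multiplicity = 4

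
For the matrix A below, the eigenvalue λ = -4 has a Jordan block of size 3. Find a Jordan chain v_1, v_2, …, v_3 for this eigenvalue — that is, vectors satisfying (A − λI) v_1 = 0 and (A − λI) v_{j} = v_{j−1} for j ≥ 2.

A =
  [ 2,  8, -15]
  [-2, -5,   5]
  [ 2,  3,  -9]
A Jordan chain for λ = -4 of length 3:
v_1 = (-10, 0, -4)ᵀ
v_2 = (6, -2, 2)ᵀ
v_3 = (1, 0, 0)ᵀ

Let N = A − (-4)·I. We want v_3 with N^3 v_3 = 0 but N^2 v_3 ≠ 0; then v_{j-1} := N · v_j for j = 3, …, 2.

Pick v_3 = (1, 0, 0)ᵀ.
Then v_2 = N · v_3 = (6, -2, 2)ᵀ.
Then v_1 = N · v_2 = (-10, 0, -4)ᵀ.

Sanity check: (A − (-4)·I) v_1 = (0, 0, 0)ᵀ = 0. ✓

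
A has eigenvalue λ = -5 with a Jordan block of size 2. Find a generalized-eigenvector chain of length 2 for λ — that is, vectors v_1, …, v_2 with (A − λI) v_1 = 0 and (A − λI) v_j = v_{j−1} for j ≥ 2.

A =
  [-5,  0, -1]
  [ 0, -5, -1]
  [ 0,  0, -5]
A Jordan chain for λ = -5 of length 2:
v_1 = (-1, -1, 0)ᵀ
v_2 = (0, 0, 1)ᵀ

Let N = A − (-5)·I. We want v_2 with N^2 v_2 = 0 but N^1 v_2 ≠ 0; then v_{j-1} := N · v_j for j = 2, …, 2.

Pick v_2 = (0, 0, 1)ᵀ.
Then v_1 = N · v_2 = (-1, -1, 0)ᵀ.

Sanity check: (A − (-5)·I) v_1 = (0, 0, 0)ᵀ = 0. ✓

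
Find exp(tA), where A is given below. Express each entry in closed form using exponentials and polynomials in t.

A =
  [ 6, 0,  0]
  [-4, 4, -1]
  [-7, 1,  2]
e^{tA} =
  [exp(6*t), 0, 0]
  [-t*exp(3*t) - exp(6*t) + exp(3*t), t*exp(3*t) + exp(3*t), -t*exp(3*t)]
  [-t*exp(3*t) - 2*exp(6*t) + 2*exp(3*t), t*exp(3*t), -t*exp(3*t) + exp(3*t)]

Strategy: write A = P · J · P⁻¹ where J is a Jordan canonical form, so e^{tA} = P · e^{tJ} · P⁻¹, and e^{tJ} can be computed block-by-block.

A has Jordan form
J =
  [3, 1, 0]
  [0, 3, 0]
  [0, 0, 6]
(up to reordering of blocks).

Per-block formulas:
  For a 1×1 block at λ = 6: exp(t · [6]) = [e^(6t)].
  For a 2×2 Jordan block J_2(3): exp(t · J_2(3)) = e^(3t)·(I + t·N), where N is the 2×2 nilpotent shift.

After assembling e^{tJ} and conjugating by P, we get:

e^{tA} =
  [exp(6*t), 0, 0]
  [-t*exp(3*t) - exp(6*t) + exp(3*t), t*exp(3*t) + exp(3*t), -t*exp(3*t)]
  [-t*exp(3*t) - 2*exp(6*t) + 2*exp(3*t), t*exp(3*t), -t*exp(3*t) + exp(3*t)]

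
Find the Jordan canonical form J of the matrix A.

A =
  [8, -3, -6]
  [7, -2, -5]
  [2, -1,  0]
J_3(2)

The characteristic polynomial is
  det(x·I − A) = x^3 - 6*x^2 + 12*x - 8 = (x - 2)^3

Eigenvalues and multiplicities (the geometric multiplicity of λ is n − rank(A − λI), which equals the number of Jordan blocks for λ):
  λ = 2: algebraic multiplicity = 3, geometric multiplicity = 1

Determining the block sizes for each eigenvalue:
  λ = 2: one block (gm = 1), so the single block has size am = 3 → block sizes [3]

Assembling the blocks gives a Jordan form
J =
  [2, 1, 0]
  [0, 2, 1]
  [0, 0, 2]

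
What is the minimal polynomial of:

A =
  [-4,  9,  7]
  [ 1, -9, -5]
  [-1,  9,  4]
x^3 + 9*x^2 + 27*x + 27

The characteristic polynomial is χ_A(x) = (x + 3)^3, so the eigenvalues are known. The minimal polynomial is
  m_A(x) = Π_λ (x − λ)^{k_λ}
where k_λ is the size of the *largest* Jordan block for λ (equivalently, the smallest k with (A − λI)^k v = 0 for every generalised eigenvector v of λ).

  λ = -3: largest Jordan block has size 3, contributing (x + 3)^3

So m_A(x) = (x + 3)^3 = x^3 + 9*x^2 + 27*x + 27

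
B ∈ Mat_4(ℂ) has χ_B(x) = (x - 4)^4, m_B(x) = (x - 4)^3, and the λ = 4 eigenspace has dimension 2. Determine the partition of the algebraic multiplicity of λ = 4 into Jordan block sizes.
Block sizes for λ = 4: [3, 1]

Step 1 — from the characteristic polynomial, algebraic multiplicity of λ = 4 is 4. From dim ker(B − (4)·I) = 2, there are exactly 2 Jordan blocks for λ = 4.
Step 2 — from the minimal polynomial, the factor (x − 4)^3 tells us the largest block for λ = 4 has size 3.
Step 3 — with total size 4, 2 blocks, and largest block 3, the block sizes (in nonincreasing order) are [3, 1].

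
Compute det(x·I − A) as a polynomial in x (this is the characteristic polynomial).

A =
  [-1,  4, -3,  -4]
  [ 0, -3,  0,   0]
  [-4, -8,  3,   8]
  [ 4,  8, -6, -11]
x^4 + 12*x^3 + 54*x^2 + 108*x + 81

Expanding det(x·I − A) (e.g. by cofactor expansion or by noting that A is similar to its Jordan form J, which has the same characteristic polynomial as A) gives
  χ_A(x) = x^4 + 12*x^3 + 54*x^2 + 108*x + 81
which factors as (x + 3)^4. The eigenvalues (with algebraic multiplicities) are λ = -3 with multiplicity 4.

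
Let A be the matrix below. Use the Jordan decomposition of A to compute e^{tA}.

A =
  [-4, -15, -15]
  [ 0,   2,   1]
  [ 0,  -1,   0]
e^{tA} =
  [exp(-4*t), -3*exp(t) + 3*exp(-4*t), -3*exp(t) + 3*exp(-4*t)]
  [0, t*exp(t) + exp(t), t*exp(t)]
  [0, -t*exp(t), -t*exp(t) + exp(t)]

Strategy: write A = P · J · P⁻¹ where J is a Jordan canonical form, so e^{tA} = P · e^{tJ} · P⁻¹, and e^{tJ} can be computed block-by-block.

A has Jordan form
J =
  [-4, 0, 0]
  [ 0, 1, 1]
  [ 0, 0, 1]
(up to reordering of blocks).

Per-block formulas:
  For a 1×1 block at λ = -4: exp(t · [-4]) = [e^(-4t)].
  For a 2×2 Jordan block J_2(1): exp(t · J_2(1)) = e^(1t)·(I + t·N), where N is the 2×2 nilpotent shift.

After assembling e^{tJ} and conjugating by P, we get:

e^{tA} =
  [exp(-4*t), -3*exp(t) + 3*exp(-4*t), -3*exp(t) + 3*exp(-4*t)]
  [0, t*exp(t) + exp(t), t*exp(t)]
  [0, -t*exp(t), -t*exp(t) + exp(t)]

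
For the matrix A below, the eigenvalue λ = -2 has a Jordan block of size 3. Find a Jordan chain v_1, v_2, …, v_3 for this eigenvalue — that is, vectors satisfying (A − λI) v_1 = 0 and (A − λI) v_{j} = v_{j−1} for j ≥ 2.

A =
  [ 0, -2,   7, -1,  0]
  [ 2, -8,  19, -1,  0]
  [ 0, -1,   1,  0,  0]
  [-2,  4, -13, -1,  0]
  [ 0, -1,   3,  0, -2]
A Jordan chain for λ = -2 of length 3:
v_1 = (2, -6, -2, 2, -2)ᵀ
v_2 = (2, 2, 0, -2, 0)ᵀ
v_3 = (1, 0, 0, 0, 0)ᵀ

Let N = A − (-2)·I. We want v_3 with N^3 v_3 = 0 but N^2 v_3 ≠ 0; then v_{j-1} := N · v_j for j = 3, …, 2.

Pick v_3 = (1, 0, 0, 0, 0)ᵀ.
Then v_2 = N · v_3 = (2, 2, 0, -2, 0)ᵀ.
Then v_1 = N · v_2 = (2, -6, -2, 2, -2)ᵀ.

Sanity check: (A − (-2)·I) v_1 = (0, 0, 0, 0, 0)ᵀ = 0. ✓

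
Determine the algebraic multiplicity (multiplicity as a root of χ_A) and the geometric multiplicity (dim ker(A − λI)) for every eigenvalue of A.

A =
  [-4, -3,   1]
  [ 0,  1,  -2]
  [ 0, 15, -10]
λ = -5: alg = 1, geom = 1; λ = -4: alg = 2, geom = 1

Step 1 — factor the characteristic polynomial to read off the algebraic multiplicities:
  χ_A(x) = (x + 4)^2*(x + 5)

Step 2 — compute geometric multiplicities via the rank-nullity identity g(λ) = n − rank(A − λI):
  rank(A − (-5)·I) = 2, so dim ker(A − (-5)·I) = n − 2 = 1
  rank(A − (-4)·I) = 2, so dim ker(A − (-4)·I) = n − 2 = 1

Summary:
  λ = -5: algebraic multiplicity = 1, geometric multiplicity = 1
  λ = -4: algebraic multiplicity = 2, geometric multiplicity = 1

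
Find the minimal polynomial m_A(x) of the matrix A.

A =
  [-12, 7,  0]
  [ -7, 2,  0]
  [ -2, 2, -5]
x^2 + 10*x + 25

The characteristic polynomial is χ_A(x) = (x + 5)^3, so the eigenvalues are known. The minimal polynomial is
  m_A(x) = Π_λ (x − λ)^{k_λ}
where k_λ is the size of the *largest* Jordan block for λ (equivalently, the smallest k with (A − λI)^k v = 0 for every generalised eigenvector v of λ).

  λ = -5: largest Jordan block has size 2, contributing (x + 5)^2

So m_A(x) = (x + 5)^2 = x^2 + 10*x + 25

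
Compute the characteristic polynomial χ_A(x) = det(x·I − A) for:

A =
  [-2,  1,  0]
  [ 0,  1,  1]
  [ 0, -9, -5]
x^3 + 6*x^2 + 12*x + 8

Expanding det(x·I − A) (e.g. by cofactor expansion or by noting that A is similar to its Jordan form J, which has the same characteristic polynomial as A) gives
  χ_A(x) = x^3 + 6*x^2 + 12*x + 8
which factors as (x + 2)^3. The eigenvalues (with algebraic multiplicities) are λ = -2 with multiplicity 3.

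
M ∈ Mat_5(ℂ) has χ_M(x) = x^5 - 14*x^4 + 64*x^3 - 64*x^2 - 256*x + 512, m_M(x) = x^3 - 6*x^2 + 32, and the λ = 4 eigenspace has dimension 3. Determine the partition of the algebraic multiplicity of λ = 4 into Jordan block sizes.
Block sizes for λ = 4: [2, 1, 1]

Step 1 — from the characteristic polynomial, algebraic multiplicity of λ = 4 is 4. From dim ker(M − (4)·I) = 3, there are exactly 3 Jordan blocks for λ = 4.
Step 2 — from the minimal polynomial, the factor (x − 4)^2 tells us the largest block for λ = 4 has size 2.
Step 3 — with total size 4, 3 blocks, and largest block 2, the block sizes (in nonincreasing order) are [2, 1, 1].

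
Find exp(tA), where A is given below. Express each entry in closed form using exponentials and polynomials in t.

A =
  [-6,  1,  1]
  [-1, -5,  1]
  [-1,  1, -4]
e^{tA} =
  [-t^2*exp(-5*t)/2 - t*exp(-5*t) + exp(-5*t), t*exp(-5*t), t^2*exp(-5*t)/2 + t*exp(-5*t)]
  [-t*exp(-5*t), exp(-5*t), t*exp(-5*t)]
  [-t^2*exp(-5*t)/2 - t*exp(-5*t), t*exp(-5*t), t^2*exp(-5*t)/2 + t*exp(-5*t) + exp(-5*t)]

Strategy: write A = P · J · P⁻¹ where J is a Jordan canonical form, so e^{tA} = P · e^{tJ} · P⁻¹, and e^{tJ} can be computed block-by-block.

A has Jordan form
J =
  [-5,  1,  0]
  [ 0, -5,  1]
  [ 0,  0, -5]
(up to reordering of blocks).

Per-block formulas:
  For a 3×3 Jordan block J_3(-5): exp(t · J_3(-5)) = e^(-5t)·(I + t·N + (t^2/2)·N^2), where N is the 3×3 nilpotent shift.

After assembling e^{tJ} and conjugating by P, we get:

e^{tA} =
  [-t^2*exp(-5*t)/2 - t*exp(-5*t) + exp(-5*t), t*exp(-5*t), t^2*exp(-5*t)/2 + t*exp(-5*t)]
  [-t*exp(-5*t), exp(-5*t), t*exp(-5*t)]
  [-t^2*exp(-5*t)/2 - t*exp(-5*t), t*exp(-5*t), t^2*exp(-5*t)/2 + t*exp(-5*t) + exp(-5*t)]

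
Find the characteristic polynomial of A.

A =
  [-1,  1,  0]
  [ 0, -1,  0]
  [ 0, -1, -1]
x^3 + 3*x^2 + 3*x + 1

Expanding det(x·I − A) (e.g. by cofactor expansion or by noting that A is similar to its Jordan form J, which has the same characteristic polynomial as A) gives
  χ_A(x) = x^3 + 3*x^2 + 3*x + 1
which factors as (x + 1)^3. The eigenvalues (with algebraic multiplicities) are λ = -1 with multiplicity 3.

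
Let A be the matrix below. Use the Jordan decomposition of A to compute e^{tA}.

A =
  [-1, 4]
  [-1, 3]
e^{tA} =
  [-2*t*exp(t) + exp(t), 4*t*exp(t)]
  [-t*exp(t), 2*t*exp(t) + exp(t)]

Strategy: write A = P · J · P⁻¹ where J is a Jordan canonical form, so e^{tA} = P · e^{tJ} · P⁻¹, and e^{tJ} can be computed block-by-block.

A has Jordan form
J =
  [1, 1]
  [0, 1]
(up to reordering of blocks).

Per-block formulas:
  For a 2×2 Jordan block J_2(1): exp(t · J_2(1)) = e^(1t)·(I + t·N), where N is the 2×2 nilpotent shift.

After assembling e^{tJ} and conjugating by P, we get:

e^{tA} =
  [-2*t*exp(t) + exp(t), 4*t*exp(t)]
  [-t*exp(t), 2*t*exp(t) + exp(t)]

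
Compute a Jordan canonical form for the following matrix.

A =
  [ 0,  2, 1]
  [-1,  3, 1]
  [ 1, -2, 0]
J_2(1) ⊕ J_1(1)

The characteristic polynomial is
  det(x·I − A) = x^3 - 3*x^2 + 3*x - 1 = (x - 1)^3

Eigenvalues and multiplicities (the geometric multiplicity of λ is n − rank(A − λI), which equals the number of Jordan blocks for λ):
  λ = 1: algebraic multiplicity = 3, geometric multiplicity = 2

Determining the block sizes for each eigenvalue:
  λ = 1: 2 blocks summing to 3 forces exactly one block of size 2 and the rest size 1 → block sizes [2, 1]

Assembling the blocks gives a Jordan form
J =
  [1, 1, 0]
  [0, 1, 0]
  [0, 0, 1]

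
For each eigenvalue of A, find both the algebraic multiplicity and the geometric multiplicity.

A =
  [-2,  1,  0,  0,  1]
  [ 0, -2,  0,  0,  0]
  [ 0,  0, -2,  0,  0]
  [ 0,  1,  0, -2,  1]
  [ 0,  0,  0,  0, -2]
λ = -2: alg = 5, geom = 4

Step 1 — factor the characteristic polynomial to read off the algebraic multiplicities:
  χ_A(x) = (x + 2)^5

Step 2 — compute geometric multiplicities via the rank-nullity identity g(λ) = n − rank(A − λI):
  rank(A − (-2)·I) = 1, so dim ker(A − (-2)·I) = n − 1 = 4

Summary:
  λ = -2: algebraic multiplicity = 5, geometric multiplicity = 4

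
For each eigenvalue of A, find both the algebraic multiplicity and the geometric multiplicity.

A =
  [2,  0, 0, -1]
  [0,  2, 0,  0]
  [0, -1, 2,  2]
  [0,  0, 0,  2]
λ = 2: alg = 4, geom = 2

Step 1 — factor the characteristic polynomial to read off the algebraic multiplicities:
  χ_A(x) = (x - 2)^4

Step 2 — compute geometric multiplicities via the rank-nullity identity g(λ) = n − rank(A − λI):
  rank(A − (2)·I) = 2, so dim ker(A − (2)·I) = n − 2 = 2

Summary:
  λ = 2: algebraic multiplicity = 4, geometric multiplicity = 2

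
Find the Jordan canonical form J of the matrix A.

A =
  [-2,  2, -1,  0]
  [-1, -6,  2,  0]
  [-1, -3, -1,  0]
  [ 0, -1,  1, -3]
J_3(-3) ⊕ J_1(-3)

The characteristic polynomial is
  det(x·I − A) = x^4 + 12*x^3 + 54*x^2 + 108*x + 81 = (x + 3)^4

Eigenvalues and multiplicities (the geometric multiplicity of λ is n − rank(A − λI), which equals the number of Jordan blocks for λ):
  λ = -3: algebraic multiplicity = 4, geometric multiplicity = 2

Determining the block sizes for each eigenvalue:
  λ = -3: with am = 4 and gm = 2, the partition is not yet determined (e.g. several partitions of 4 into 2 parts exist). Let N = A − (-3)·I. Computing rank(N^1) = 2, rank(N^2) = 1, rank(N^3) = 0; the number of blocks of size ≥ j is rank(N^{j−1}) − rank(N^j), giving [2, 1, 1]. So we have 1 block(s) of size 3, 1 block(s) of size 1 → block sizes [3, 1]

Assembling the blocks gives a Jordan form
J =
  [-3,  1,  0,  0]
  [ 0, -3,  1,  0]
  [ 0,  0, -3,  0]
  [ 0,  0,  0, -3]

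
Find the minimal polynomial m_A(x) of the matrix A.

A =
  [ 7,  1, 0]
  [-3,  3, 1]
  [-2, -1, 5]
x^3 - 15*x^2 + 75*x - 125

The characteristic polynomial is χ_A(x) = (x - 5)^3, so the eigenvalues are known. The minimal polynomial is
  m_A(x) = Π_λ (x − λ)^{k_λ}
where k_λ is the size of the *largest* Jordan block for λ (equivalently, the smallest k with (A − λI)^k v = 0 for every generalised eigenvector v of λ).

  λ = 5: largest Jordan block has size 3, contributing (x − 5)^3

So m_A(x) = (x - 5)^3 = x^3 - 15*x^2 + 75*x - 125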